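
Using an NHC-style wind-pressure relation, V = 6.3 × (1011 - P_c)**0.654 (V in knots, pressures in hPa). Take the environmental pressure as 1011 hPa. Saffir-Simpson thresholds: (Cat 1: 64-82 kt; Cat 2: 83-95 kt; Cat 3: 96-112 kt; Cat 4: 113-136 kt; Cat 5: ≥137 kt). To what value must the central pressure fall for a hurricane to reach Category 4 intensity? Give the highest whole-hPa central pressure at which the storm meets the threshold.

928 hPa

Category 4 begins at V = 113 kt.
Required ΔP = (113/6.3)^(1/0.654) = 17.937^1.529 ≈ 82.61 hPa.
P_c ≤ 1011 − 82.61 = 928.39, so the highest integer P_c is 928 hPa.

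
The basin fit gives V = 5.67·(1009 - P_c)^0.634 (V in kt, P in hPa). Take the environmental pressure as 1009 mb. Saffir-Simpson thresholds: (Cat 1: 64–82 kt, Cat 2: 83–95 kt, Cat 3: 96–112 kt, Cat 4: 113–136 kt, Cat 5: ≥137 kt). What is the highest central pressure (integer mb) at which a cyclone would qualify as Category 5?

857 mb

Category 5 begins at V = 137 kt.
Required ΔP = (137/5.67)^(1/0.634) = 24.162^1.577 ≈ 151.92 mb.
P_c ≤ 1009 − 151.92 = 857.08, so the highest integer P_c is 857 mb.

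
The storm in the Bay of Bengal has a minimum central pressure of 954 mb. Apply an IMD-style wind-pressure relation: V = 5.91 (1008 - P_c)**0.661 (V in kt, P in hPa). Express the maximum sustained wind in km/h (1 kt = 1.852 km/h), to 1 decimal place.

152.9 km/h

ΔP = 1008 − 954 = 54 mb.
V ≈ 5.91 × 54^0.661 = 5.91 × 13.967 ≈ 82.547 kt.
82.547 × 1.852 ≈ 152.88 km/h → 152.9 km/h.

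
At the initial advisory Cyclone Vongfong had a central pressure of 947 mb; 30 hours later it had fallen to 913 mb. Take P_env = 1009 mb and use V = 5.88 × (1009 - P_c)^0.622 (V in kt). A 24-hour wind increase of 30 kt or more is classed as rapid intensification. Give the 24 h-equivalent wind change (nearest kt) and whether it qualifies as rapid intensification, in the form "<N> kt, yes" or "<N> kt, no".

19 kt, no

V₁: ΔP = 62, V ≈ 5.88 × 62^0.622 ≈ 76.60 kt.
V₂: ΔP = 96, V ≈ 5.88 × 96^0.622 ≈ 100.54 kt.
ΔV over 30 h = 23.94 kt → 24 h equivalent = 23.94 × 24/30 ≈ 19.15 kt.
19 kt < 30 kt ⇒ not rapid intensification.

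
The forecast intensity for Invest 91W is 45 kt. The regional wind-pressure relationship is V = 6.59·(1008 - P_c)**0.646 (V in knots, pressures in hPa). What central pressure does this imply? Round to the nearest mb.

ΔP = (V / 6.59)^(1/0.646) = (45/6.59)^1.548.
45/6.59 = 6.829; 6.829^1.548 ≈ 19.57 mb.
P_c = 1008 − 19.57 = 988.43 ≈ 988 mb.

988 mb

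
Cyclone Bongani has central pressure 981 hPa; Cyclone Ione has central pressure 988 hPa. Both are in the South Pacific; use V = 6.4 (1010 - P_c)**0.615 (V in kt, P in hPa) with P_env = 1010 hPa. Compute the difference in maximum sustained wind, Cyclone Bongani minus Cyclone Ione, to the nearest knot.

8 kt

Cyclone Bongani: ΔP = 29; V ≈ 6.4 × 29^0.615 ≈ 50.76 kt.
Cyclone Ione: ΔP = 22; V ≈ 6.4 × 22^0.615 ≈ 42.83 kt.
Difference ≈ 50.76 − 42.83 = 7.93 → 8 kt.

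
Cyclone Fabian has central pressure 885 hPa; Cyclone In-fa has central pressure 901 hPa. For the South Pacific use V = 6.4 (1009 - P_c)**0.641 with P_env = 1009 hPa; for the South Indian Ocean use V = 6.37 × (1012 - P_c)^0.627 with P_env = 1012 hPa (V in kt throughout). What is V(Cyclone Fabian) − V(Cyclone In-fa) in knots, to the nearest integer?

19 kt

Cyclone Fabian: ΔP = 124; V ≈ 6.4 × 124^0.641 ≈ 140.63 kt.
Cyclone In-fa: ΔP = 111; V ≈ 6.37 × 111^0.627 ≈ 122.06 kt.
Difference ≈ 140.63 − 122.06 = 18.57 → 19 kt.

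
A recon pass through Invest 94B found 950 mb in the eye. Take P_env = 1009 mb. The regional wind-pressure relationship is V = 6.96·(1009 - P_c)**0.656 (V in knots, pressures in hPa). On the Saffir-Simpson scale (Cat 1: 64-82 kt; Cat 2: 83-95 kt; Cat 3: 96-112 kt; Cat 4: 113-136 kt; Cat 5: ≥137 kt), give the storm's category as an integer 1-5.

3

ΔP = 1009 − 950 = 59 mb.
V ≈ 6.96 × 59^0.656 = 6.96 × 14.51 ≈ 101 kt.
101 kt falls in the Category 3 band.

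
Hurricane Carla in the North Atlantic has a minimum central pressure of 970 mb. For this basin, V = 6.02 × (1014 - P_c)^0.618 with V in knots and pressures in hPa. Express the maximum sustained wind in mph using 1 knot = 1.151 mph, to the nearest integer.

72 mph

ΔP = 1014 − 970 = 44 mb.
V ≈ 6.02 × 44^0.618 = 6.02 × 10.367 ≈ 62.409 kt.
62.409 × 1.151 ≈ 71.83 mph → 72 mph.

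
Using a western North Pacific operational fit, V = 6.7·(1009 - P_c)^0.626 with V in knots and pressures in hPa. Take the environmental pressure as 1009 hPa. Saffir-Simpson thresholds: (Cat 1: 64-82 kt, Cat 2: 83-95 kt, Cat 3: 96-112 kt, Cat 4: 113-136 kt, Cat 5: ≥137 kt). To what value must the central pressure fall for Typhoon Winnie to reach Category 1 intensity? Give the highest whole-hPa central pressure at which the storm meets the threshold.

972 hPa

Category 1 begins at V = 64 kt.
Required ΔP = (64/6.7)^(1/0.626) = 9.552^1.597 ≈ 36.78 hPa.
P_c ≤ 1009 − 36.78 = 972.22, so the highest integer P_c is 972 hPa.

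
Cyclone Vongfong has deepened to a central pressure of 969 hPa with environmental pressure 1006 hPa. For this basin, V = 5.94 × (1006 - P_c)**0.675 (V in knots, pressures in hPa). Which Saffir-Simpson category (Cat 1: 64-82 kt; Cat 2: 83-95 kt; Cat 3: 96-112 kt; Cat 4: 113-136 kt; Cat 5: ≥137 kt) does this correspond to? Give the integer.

ΔP = 1006 − 969 = 37 hPa.
V ≈ 5.94 × 37^0.675 = 5.94 × 11.44 ≈ 68 kt.
68 kt falls in the Category 1 band.

1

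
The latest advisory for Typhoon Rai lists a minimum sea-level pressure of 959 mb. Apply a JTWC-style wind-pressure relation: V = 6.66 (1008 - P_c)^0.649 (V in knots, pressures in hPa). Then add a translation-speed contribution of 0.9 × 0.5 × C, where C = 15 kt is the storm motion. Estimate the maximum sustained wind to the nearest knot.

90 kt

ΔP = 1008 − 959 = 49 mb.
49^0.649 ≈ 12.501.
V ≈ 6.66 × 12.501 ≈ 83.3 kt.
Translation term: 0.9 × 0.5 × 15 = 6.75 kt.
Corrected V ≈ 90.05 kt → 90 kt.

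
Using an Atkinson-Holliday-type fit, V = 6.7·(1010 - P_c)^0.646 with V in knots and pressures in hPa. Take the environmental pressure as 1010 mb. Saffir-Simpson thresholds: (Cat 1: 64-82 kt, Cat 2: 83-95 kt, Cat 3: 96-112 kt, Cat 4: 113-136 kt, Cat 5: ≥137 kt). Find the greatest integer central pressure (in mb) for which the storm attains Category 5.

903 mb

Category 5 begins at V = 137 kt.
Required ΔP = (137/6.7)^(1/0.646) = 20.448^1.548 ≈ 106.87 mb.
P_c ≤ 1010 − 106.87 = 903.13, so the highest integer P_c is 903 mb.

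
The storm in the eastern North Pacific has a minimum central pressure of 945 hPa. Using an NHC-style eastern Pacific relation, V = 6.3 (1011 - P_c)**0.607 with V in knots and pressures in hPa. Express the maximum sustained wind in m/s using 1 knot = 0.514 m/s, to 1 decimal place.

ΔP = 1011 − 945 = 66 hPa.
V ≈ 6.3 × 66^0.607 = 6.3 × 12.719 ≈ 80.132 kt.
80.132 × 0.514 ≈ 41.19 m/s → 41.2 m/s.

41.2 m/s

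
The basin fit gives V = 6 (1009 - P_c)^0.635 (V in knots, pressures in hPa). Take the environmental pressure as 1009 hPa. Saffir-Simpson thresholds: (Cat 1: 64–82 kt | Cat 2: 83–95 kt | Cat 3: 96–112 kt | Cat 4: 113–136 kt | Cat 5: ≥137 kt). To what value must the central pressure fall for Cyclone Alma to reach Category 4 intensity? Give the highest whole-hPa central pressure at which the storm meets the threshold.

907 hPa

Category 4 begins at V = 113 kt.
Required ΔP = (113/6)^(1/0.635) = 18.833^1.575 ≈ 101.80 hPa.
P_c ≤ 1009 − 101.80 = 907.20, so the highest integer P_c is 907 hPa.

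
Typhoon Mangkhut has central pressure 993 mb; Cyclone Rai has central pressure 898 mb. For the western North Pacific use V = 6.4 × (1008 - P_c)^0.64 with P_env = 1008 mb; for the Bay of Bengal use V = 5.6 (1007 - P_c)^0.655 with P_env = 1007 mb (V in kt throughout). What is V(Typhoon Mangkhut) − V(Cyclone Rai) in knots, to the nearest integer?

-85 kt

Typhoon Mangkhut: ΔP = 15; V ≈ 6.4 × 15^0.64 ≈ 36.21 kt.
Cyclone Rai: ΔP = 109; V ≈ 5.6 × 109^0.655 ≈ 120.98 kt.
Difference ≈ 36.21 − 120.98 = -84.77 → -85 kt.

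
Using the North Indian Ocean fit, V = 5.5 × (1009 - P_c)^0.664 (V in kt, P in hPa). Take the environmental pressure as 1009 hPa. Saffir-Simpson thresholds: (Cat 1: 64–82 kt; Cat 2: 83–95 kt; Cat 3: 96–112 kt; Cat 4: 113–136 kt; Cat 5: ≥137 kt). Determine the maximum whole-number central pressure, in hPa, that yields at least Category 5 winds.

Category 5 begins at V = 137 kt.
Required ΔP = (137/5.5)^(1/0.664) = 24.909^1.506 ≈ 126.75 hPa.
P_c ≤ 1009 − 126.75 = 882.25, so the highest integer P_c is 882 hPa.

882 hPa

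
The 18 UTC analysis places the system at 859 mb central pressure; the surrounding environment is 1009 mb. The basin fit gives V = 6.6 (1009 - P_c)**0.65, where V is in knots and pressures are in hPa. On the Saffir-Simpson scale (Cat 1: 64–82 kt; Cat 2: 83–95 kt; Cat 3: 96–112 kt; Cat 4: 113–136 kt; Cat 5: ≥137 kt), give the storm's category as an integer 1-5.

ΔP = 1009 − 859 = 150 mb.
V ≈ 6.6 × 150^0.65 = 6.6 × 25.97 ≈ 171 kt.
171 kt falls in the Category 5 band.

5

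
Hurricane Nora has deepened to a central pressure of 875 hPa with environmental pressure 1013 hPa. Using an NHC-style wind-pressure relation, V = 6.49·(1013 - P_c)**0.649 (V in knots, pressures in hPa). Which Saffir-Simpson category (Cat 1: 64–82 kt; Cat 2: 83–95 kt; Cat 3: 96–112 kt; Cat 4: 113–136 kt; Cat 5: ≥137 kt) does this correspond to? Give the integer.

5

ΔP = 1013 − 875 = 138 hPa.
V ≈ 6.49 × 138^0.649 = 6.49 × 24.48 ≈ 159 kt.
159 kt falls in the Category 5 band.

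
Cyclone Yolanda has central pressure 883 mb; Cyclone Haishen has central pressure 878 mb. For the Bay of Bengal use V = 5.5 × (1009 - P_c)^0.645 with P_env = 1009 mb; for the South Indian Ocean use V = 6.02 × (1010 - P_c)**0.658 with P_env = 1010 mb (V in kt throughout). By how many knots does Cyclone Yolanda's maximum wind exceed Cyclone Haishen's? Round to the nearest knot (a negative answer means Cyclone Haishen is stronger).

-25 kt

Cyclone Yolanda: ΔP = 126; V ≈ 5.5 × 126^0.645 ≈ 124.48 kt.
Cyclone Haishen: ΔP = 132; V ≈ 6.02 × 132^0.658 ≈ 149.60 kt.
Difference ≈ 124.48 − 149.60 = -25.12 → -25 kt.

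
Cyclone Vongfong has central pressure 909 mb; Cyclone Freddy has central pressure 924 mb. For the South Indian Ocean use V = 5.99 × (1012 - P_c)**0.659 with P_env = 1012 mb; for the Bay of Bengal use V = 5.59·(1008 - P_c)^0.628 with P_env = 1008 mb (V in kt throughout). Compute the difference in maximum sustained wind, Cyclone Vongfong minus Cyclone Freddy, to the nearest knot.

37 kt

Cyclone Vongfong: ΔP = 103; V ≈ 5.99 × 103^0.659 ≈ 127.02 kt.
Cyclone Freddy: ΔP = 84; V ≈ 5.59 × 84^0.628 ≈ 90.34 kt.
Difference ≈ 127.02 − 90.34 = 36.68 → 37 kt.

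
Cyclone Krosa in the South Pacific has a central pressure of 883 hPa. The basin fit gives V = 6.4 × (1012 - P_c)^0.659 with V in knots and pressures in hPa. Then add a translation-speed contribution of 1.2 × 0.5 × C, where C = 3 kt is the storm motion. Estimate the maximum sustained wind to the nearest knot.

159 kt

ΔP = 1012 − 883 = 129 hPa.
129^0.659 ≈ 24.597.
V ≈ 6.4 × 24.597 ≈ 157.4 kt.
Translation term: 1.2 × 0.5 × 3 = 1.8 kt.
Corrected V ≈ 159.2 kt → 159 kt.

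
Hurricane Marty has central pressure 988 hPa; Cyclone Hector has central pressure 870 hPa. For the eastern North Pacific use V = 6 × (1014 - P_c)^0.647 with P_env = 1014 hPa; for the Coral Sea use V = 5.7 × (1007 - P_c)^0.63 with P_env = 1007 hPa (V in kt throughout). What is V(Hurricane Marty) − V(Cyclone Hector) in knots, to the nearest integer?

-77 kt

Hurricane Marty: ΔP = 26; V ≈ 6 × 26^0.647 ≈ 49.39 kt.
Cyclone Hector: ΔP = 137; V ≈ 5.7 × 137^0.63 ≈ 126.48 kt.
Difference ≈ 49.39 − 126.48 = -77.09 → -77 kt.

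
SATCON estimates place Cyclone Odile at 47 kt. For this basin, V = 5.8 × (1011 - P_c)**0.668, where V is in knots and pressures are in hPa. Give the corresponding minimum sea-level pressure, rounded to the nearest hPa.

ΔP = (V / 5.8)^(1/0.668) = (47/5.8)^1.497.
47/5.8 = 8.103; 8.103^1.497 ≈ 22.92 hPa.
P_c = 1011 − 22.92 = 988.08 ≈ 988 hPa.

988 hPa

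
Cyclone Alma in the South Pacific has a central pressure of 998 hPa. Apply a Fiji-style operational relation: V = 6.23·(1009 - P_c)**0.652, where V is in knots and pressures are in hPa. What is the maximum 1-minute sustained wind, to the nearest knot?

ΔP = 1009 − 998 = 11 hPa.
11^0.652 ≈ 4.775.
V ≈ 6.23 × 4.775 ≈ 29.7 kt.

30 kt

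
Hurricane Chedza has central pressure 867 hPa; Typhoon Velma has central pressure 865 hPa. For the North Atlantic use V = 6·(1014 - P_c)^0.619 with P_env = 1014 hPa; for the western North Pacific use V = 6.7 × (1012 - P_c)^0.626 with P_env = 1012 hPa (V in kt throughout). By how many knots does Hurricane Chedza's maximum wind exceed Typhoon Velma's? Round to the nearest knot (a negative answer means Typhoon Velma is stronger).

Hurricane Chedza: ΔP = 147; V ≈ 6 × 147^0.619 ≈ 131.74 kt.
Typhoon Velma: ΔP = 147; V ≈ 6.7 × 147^0.626 ≈ 152.34 kt.
Difference ≈ 131.74 − 152.34 = -20.60 → -21 kt.

-21 kt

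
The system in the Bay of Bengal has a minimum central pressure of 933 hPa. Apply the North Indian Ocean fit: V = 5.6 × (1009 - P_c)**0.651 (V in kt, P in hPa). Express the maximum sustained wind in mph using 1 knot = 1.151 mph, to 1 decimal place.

108.1 mph

ΔP = 1009 − 933 = 76 hPa.
V ≈ 5.6 × 76^0.651 = 5.6 × 16.765 ≈ 93.885 kt.
93.885 × 1.151 ≈ 108.06 mph → 108.1 mph.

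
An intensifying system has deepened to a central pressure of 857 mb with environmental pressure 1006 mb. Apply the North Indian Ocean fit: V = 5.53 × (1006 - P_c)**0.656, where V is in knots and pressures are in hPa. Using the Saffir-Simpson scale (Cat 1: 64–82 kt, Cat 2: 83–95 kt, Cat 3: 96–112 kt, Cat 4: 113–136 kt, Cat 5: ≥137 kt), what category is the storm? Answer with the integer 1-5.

5

ΔP = 1006 − 857 = 149 mb.
V ≈ 5.53 × 149^0.656 = 5.53 × 26.64 ≈ 147 kt.
147 kt falls in the Category 5 band.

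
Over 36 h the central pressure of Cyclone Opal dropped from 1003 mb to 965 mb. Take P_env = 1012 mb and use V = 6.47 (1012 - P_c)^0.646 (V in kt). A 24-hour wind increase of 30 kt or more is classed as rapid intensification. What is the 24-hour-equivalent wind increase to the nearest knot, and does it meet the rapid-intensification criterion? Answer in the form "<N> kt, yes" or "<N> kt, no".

V₁: ΔP = 9, V ≈ 6.47 × 9^0.646 ≈ 26.75 kt.
V₂: ΔP = 47, V ≈ 6.47 × 47^0.646 ≈ 77.82 kt.
ΔV over 36 h = 51.07 kt → 24 h equivalent = 51.07 × 24/36 ≈ 34.05 kt.
34 kt ≥ 30 kt ⇒ rapid intensification.

34 kt, yes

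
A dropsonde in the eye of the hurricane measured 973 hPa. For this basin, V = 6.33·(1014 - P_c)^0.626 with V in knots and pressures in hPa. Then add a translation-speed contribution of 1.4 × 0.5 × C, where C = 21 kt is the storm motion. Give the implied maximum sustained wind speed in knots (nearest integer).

79 kt

ΔP = 1014 − 973 = 41 hPa.
41^0.626 ≈ 10.224.
V ≈ 6.33 × 10.224 ≈ 64.7 kt.
Translation term: 1.4 × 0.5 × 21 = 14.7 kt.
Corrected V ≈ 79.4 kt → 79 kt.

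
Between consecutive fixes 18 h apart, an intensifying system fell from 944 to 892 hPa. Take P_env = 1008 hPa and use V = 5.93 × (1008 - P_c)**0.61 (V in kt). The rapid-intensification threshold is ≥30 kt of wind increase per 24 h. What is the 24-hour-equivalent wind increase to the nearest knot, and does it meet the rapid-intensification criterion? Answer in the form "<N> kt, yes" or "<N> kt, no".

V₁: ΔP = 64, V ≈ 5.93 × 64^0.61 ≈ 74.96 kt.
V₂: ΔP = 116, V ≈ 5.93 × 116^0.61 ≈ 107.74 kt.
ΔV over 18 h = 32.78 kt → 24 h equivalent = 32.78 × 24/18 ≈ 43.71 kt.
44 kt ≥ 30 kt ⇒ rapid intensification.

44 kt, yes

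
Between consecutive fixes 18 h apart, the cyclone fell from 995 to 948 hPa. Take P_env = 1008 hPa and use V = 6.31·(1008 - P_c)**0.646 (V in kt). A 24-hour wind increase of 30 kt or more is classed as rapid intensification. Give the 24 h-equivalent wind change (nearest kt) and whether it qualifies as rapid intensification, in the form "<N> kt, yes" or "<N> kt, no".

74 kt, yes

V₁: ΔP = 13, V ≈ 6.31 × 13^0.646 ≈ 33.09 kt.
V₂: ΔP = 60, V ≈ 6.31 × 60^0.646 ≈ 88.86 kt.
ΔV over 18 h = 55.77 kt → 24 h equivalent = 55.77 × 24/18 ≈ 74.36 kt.
74 kt ≥ 30 kt ⇒ rapid intensification.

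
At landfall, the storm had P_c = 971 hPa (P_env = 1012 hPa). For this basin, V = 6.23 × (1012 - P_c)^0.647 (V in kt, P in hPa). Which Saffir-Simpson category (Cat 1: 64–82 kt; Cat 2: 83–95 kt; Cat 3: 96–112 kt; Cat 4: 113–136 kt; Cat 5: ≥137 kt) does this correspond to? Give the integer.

ΔP = 1012 − 971 = 41 hPa.
V ≈ 6.23 × 41^0.647 = 6.23 × 11.05 ≈ 69 kt.
69 kt falls in the Category 1 band.

1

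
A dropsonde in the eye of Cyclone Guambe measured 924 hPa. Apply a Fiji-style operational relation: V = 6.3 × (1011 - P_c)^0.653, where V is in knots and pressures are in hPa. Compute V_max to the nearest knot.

ΔP = 1011 − 924 = 87 hPa.
87^0.653 ≈ 18.472.
V ≈ 6.3 × 18.472 ≈ 116.4 kt.

116 kt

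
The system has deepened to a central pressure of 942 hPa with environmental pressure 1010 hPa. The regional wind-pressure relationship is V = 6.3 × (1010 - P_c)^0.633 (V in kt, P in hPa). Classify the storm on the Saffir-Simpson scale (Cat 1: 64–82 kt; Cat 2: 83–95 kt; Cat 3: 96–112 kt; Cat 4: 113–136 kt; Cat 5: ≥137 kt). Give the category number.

2

ΔP = 1010 − 942 = 68 hPa.
V ≈ 6.3 × 68^0.633 = 6.3 × 14.45 ≈ 91 kt.
91 kt falls in the Category 2 band.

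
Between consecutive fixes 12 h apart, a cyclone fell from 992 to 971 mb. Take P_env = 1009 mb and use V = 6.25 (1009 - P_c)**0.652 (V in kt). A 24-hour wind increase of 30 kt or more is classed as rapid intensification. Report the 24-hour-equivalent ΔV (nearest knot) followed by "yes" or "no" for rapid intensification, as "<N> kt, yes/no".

V₁: ΔP = 17, V ≈ 6.25 × 17^0.652 ≈ 39.64 kt.
V₂: ΔP = 38, V ≈ 6.25 × 38^0.652 ≈ 66.97 kt.
ΔV over 12 h = 27.33 kt → 24 h equivalent = 27.33 × 24/12 ≈ 54.66 kt.
55 kt ≥ 30 kt ⇒ rapid intensification.

55 kt, yes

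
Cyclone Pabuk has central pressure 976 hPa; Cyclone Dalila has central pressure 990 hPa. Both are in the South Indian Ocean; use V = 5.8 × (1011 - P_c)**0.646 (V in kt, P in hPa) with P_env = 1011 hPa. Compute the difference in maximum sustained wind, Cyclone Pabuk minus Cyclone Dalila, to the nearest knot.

Cyclone Pabuk: ΔP = 35; V ≈ 5.8 × 35^0.646 ≈ 57.66 kt.
Cyclone Dalila: ΔP = 21; V ≈ 5.8 × 21^0.646 ≈ 41.46 kt.
Difference ≈ 57.66 − 41.46 = 16.20 → 16 kt.

16 kt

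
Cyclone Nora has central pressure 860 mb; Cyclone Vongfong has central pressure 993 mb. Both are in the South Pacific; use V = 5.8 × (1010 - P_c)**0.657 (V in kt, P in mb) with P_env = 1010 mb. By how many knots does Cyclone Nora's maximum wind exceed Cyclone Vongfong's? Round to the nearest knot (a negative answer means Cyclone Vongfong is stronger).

119 kt

Cyclone Nora: ΔP = 150; V ≈ 5.8 × 150^0.657 ≈ 156.00 kt.
Cyclone Vongfong: ΔP = 17; V ≈ 5.8 × 17^0.657 ≈ 37.31 kt.
Difference ≈ 156.00 − 37.31 = 118.69 → 119 kt.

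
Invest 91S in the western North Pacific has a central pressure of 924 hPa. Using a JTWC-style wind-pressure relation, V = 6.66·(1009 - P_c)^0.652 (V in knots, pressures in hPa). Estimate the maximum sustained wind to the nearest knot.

ΔP = 1009 − 924 = 85 hPa.
85^0.652 ≈ 18.113.
V ≈ 6.66 × 18.113 ≈ 120.6 kt.

121 kt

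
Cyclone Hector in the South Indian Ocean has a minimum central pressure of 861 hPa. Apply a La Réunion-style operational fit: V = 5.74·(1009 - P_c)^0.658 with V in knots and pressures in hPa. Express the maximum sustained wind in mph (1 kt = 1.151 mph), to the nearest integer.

ΔP = 1009 − 861 = 148 hPa.
V ≈ 5.74 × 148^0.658 = 5.74 × 26.794 ≈ 153.796 kt.
153.796 × 1.151 ≈ 177.02 mph → 177 mph.

177 mph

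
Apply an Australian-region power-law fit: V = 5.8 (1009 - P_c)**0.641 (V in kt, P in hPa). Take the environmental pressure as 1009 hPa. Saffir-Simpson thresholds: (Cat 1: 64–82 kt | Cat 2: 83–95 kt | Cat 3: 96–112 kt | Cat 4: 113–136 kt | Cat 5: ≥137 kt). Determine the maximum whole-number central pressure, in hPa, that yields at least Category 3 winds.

929 hPa

Category 3 begins at V = 96 kt.
Required ΔP = (96/5.8)^(1/0.641) = 16.552^1.560 ≈ 79.70 hPa.
P_c ≤ 1009 − 79.70 = 929.30, so the highest integer P_c is 929 hPa.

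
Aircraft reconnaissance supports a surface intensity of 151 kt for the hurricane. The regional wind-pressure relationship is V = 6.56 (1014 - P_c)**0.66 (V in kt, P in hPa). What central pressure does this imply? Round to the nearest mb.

898 mb

ΔP = (V / 6.56)^(1/0.66) = (151/6.56)^1.515.
151/6.56 = 23.018; 23.018^1.515 ≈ 115.81 mb.
P_c = 1014 − 115.81 = 898.19 ≈ 898 mb.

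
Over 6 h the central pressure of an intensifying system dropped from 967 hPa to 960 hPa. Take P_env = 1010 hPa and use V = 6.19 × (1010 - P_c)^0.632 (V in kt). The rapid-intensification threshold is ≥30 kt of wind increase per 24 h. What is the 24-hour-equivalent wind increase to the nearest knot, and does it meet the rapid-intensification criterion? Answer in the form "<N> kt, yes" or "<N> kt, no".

27 kt, no

V₁: ΔP = 43, V ≈ 6.19 × 43^0.632 ≈ 66.69 kt.
V₂: ΔP = 50, V ≈ 6.19 × 50^0.632 ≈ 73.36 kt.
ΔV over 6 h = 6.67 kt → 24 h equivalent = 6.67 × 24/6 ≈ 26.68 kt.
27 kt < 30 kt ⇒ not rapid intensification.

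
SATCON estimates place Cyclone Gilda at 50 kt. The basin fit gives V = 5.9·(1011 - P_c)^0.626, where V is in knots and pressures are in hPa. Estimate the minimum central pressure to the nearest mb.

ΔP = (V / 5.9)^(1/0.626) = (50/5.9)^1.597.
50/5.9 = 8.475; 8.475^1.597 ≈ 30.38 mb.
P_c = 1011 − 30.38 = 980.62 ≈ 981 mb.

981 mb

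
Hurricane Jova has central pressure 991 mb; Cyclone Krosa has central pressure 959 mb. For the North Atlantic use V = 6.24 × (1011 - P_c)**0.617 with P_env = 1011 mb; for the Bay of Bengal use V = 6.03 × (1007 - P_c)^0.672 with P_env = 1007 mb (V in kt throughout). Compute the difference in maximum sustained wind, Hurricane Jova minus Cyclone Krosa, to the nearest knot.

-42 kt

Hurricane Jova: ΔP = 20; V ≈ 6.24 × 20^0.617 ≈ 39.62 kt.
Cyclone Krosa: ΔP = 48; V ≈ 6.03 × 48^0.672 ≈ 81.30 kt.
Difference ≈ 39.62 − 81.30 = -41.68 → -42 kt.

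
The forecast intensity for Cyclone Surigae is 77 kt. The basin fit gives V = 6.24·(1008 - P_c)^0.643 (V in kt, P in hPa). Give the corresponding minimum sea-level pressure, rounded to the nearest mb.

958 mb

ΔP = (V / 6.24)^(1/0.643) = (77/6.24)^1.555.
77/6.24 = 12.340; 12.340^1.555 ≈ 49.80 mb.
P_c = 1008 − 49.80 = 958.20 ≈ 958 mb.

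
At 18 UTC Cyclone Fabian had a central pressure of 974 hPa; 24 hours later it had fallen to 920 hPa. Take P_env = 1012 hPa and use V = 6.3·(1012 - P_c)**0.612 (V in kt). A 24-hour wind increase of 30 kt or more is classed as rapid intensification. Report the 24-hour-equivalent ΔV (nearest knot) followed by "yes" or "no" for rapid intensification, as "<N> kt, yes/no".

42 kt, yes

V₁: ΔP = 38, V ≈ 6.3 × 38^0.612 ≈ 58.37 kt.
V₂: ΔP = 92, V ≈ 6.3 × 92^0.612 ≈ 100.27 kt.
ΔV over 24 h = 41.90 kt → 24 h equivalent = 41.90 × 24/24 ≈ 41.90 kt.
42 kt ≥ 30 kt ⇒ rapid intensification.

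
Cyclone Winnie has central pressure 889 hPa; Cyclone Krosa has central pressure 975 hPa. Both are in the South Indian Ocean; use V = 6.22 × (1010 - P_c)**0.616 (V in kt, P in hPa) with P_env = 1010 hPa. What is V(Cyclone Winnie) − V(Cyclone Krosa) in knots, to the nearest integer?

Cyclone Winnie: ΔP = 121; V ≈ 6.22 × 121^0.616 ≈ 119.34 kt.
Cyclone Krosa: ΔP = 35; V ≈ 6.22 × 35^0.616 ≈ 55.58 kt.
Difference ≈ 119.34 − 55.58 = 63.76 → 64 kt.

64 kt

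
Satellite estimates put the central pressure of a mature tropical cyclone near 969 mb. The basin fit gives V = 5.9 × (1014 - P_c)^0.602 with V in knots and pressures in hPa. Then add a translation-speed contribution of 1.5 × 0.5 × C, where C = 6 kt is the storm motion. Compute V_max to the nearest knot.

63 kt

ΔP = 1014 − 969 = 45 mb.
45^0.602 ≈ 9.891.
V ≈ 5.9 × 9.891 ≈ 58.4 kt.
Translation term: 1.5 × 0.5 × 6 = 4.5 kt.
Corrected V ≈ 62.9 kt → 63 kt.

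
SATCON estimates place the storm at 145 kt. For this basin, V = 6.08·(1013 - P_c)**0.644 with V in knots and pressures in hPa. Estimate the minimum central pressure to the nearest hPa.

ΔP = (V / 6.08)^(1/0.644) = (145/6.08)^1.553.
145/6.08 = 23.849; 23.849^1.553 ≈ 137.70 hPa.
P_c = 1013 − 137.70 = 875.30 ≈ 875 hPa.

875 hPa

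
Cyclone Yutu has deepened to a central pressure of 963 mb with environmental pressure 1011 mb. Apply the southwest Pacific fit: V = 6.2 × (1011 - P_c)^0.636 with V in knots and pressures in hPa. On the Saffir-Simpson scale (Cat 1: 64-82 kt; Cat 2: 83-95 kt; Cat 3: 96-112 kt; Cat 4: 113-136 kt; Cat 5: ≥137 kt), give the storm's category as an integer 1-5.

1

ΔP = 1011 − 963 = 48 mb.
V ≈ 6.2 × 48^0.636 = 6.2 × 11.73 ≈ 73 kt.
73 kt falls in the Category 1 band.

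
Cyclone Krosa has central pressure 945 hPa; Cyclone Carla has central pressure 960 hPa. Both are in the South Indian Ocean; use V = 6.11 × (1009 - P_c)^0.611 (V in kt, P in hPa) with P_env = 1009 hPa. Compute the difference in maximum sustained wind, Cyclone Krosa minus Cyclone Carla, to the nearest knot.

12 kt

Cyclone Krosa: ΔP = 64; V ≈ 6.11 × 64^0.611 ≈ 77.56 kt.
Cyclone Carla: ΔP = 49; V ≈ 6.11 × 49^0.611 ≈ 65.88 kt.
Difference ≈ 77.56 − 65.88 = 11.68 → 12 kt.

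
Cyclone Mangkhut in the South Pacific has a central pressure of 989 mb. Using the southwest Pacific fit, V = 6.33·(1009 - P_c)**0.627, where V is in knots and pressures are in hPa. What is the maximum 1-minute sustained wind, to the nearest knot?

ΔP = 1009 − 989 = 20 mb.
20^0.627 ≈ 6.543.
V ≈ 6.33 × 6.543 ≈ 41.4 kt.

41 kt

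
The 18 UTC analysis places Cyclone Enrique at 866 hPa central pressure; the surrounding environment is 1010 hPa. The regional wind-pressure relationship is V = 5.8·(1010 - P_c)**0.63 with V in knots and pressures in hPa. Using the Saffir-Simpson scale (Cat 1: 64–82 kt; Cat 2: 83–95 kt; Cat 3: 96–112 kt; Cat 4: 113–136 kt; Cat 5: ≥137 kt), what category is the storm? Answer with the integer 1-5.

4

ΔP = 1010 − 866 = 144 hPa.
V ≈ 5.8 × 144^0.63 = 5.8 × 22.90 ≈ 133 kt.
133 kt falls in the Category 4 band.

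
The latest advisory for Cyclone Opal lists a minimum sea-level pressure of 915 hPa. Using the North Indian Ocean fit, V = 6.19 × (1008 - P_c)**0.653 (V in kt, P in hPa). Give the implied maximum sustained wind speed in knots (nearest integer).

ΔP = 1008 − 915 = 93 hPa.
93^0.653 ≈ 19.294.
V ≈ 6.19 × 19.294 ≈ 119.4 kt.

119 kt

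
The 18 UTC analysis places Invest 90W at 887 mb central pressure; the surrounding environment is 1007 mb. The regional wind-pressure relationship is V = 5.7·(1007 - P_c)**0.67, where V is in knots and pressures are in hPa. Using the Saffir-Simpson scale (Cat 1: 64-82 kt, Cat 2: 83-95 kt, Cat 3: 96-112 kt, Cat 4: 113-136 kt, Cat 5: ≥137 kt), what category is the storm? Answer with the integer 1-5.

ΔP = 1007 − 887 = 120 mb.
V ≈ 5.7 × 120^0.67 = 5.7 × 24.72 ≈ 141 kt.
141 kt falls in the Category 5 band.

5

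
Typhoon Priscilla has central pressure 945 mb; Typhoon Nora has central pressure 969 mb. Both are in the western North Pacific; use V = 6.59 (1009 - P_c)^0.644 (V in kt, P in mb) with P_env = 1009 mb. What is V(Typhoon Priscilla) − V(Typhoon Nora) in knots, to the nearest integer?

Typhoon Priscilla: ΔP = 64; V ≈ 6.59 × 64^0.644 ≈ 95.95 kt.
Typhoon Nora: ΔP = 40; V ≈ 6.59 × 40^0.644 ≈ 70.89 kt.
Difference ≈ 95.95 − 70.89 = 25.06 → 25 kt.

25 kt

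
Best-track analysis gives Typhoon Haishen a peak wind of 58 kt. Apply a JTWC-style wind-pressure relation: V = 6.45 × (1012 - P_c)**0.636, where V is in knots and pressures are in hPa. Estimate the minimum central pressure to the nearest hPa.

980 hPa

ΔP = (V / 6.45)^(1/0.636) = (58/6.45)^1.572.
58/6.45 = 8.992; 8.992^1.572 ≈ 31.61 hPa.
P_c = 1012 − 31.61 = 980.39 ≈ 980 hPa.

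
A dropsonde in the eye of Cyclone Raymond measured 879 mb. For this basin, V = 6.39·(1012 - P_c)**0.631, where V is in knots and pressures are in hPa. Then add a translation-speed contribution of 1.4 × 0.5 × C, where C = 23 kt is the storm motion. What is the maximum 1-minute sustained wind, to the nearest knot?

156 kt

ΔP = 1012 − 879 = 133 mb.
133^0.631 ≈ 21.885.
V ≈ 6.39 × 21.885 ≈ 139.8 kt.
Translation term: 1.4 × 0.5 × 23 = 16.1 kt.
Corrected V ≈ 155.9 kt → 156 kt.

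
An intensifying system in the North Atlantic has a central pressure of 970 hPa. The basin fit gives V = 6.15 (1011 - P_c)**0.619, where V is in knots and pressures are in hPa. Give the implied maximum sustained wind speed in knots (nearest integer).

ΔP = 1011 − 970 = 41 hPa.
41^0.619 ≈ 9.961.
V ≈ 6.15 × 9.961 ≈ 61.3 kt.

61 kt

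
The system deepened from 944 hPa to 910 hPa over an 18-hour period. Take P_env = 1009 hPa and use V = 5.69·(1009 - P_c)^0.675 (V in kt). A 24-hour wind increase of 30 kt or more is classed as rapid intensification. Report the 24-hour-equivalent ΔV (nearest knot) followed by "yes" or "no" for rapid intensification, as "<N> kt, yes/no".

V₁: ΔP = 65, V ≈ 5.69 × 65^0.675 ≈ 95.24 kt.
V₂: ΔP = 99, V ≈ 5.69 × 99^0.675 ≈ 126.52 kt.
ΔV over 18 h = 31.28 kt → 24 h equivalent = 31.28 × 24/18 ≈ 41.71 kt.
42 kt ≥ 30 kt ⇒ rapid intensification.

42 kt, yes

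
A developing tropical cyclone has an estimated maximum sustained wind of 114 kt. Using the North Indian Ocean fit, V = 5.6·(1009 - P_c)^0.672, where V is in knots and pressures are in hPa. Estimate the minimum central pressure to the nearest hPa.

ΔP = (V / 5.6)^(1/0.672) = (114/5.6)^1.488.
114/5.6 = 20.357; 20.357^1.488 ≈ 88.61 hPa.
P_c = 1009 − 88.61 = 920.39 ≈ 920 hPa.

920 hPa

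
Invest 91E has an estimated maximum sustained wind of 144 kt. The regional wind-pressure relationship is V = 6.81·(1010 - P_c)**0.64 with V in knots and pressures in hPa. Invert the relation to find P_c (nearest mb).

ΔP = (V / 6.81)^(1/0.64) = (144/6.81)^1.562.
144/6.81 = 21.145; 21.145^1.562 ≈ 117.67 mb.
P_c = 1010 − 117.67 = 892.33 ≈ 892 mb.

892 mb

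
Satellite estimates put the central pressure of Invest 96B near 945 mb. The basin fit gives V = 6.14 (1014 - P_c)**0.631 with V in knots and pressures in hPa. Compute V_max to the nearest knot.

ΔP = 1014 − 945 = 69 mb.
69^0.631 ≈ 14.465.
V ≈ 6.14 × 14.465 ≈ 88.8 kt.

89 kt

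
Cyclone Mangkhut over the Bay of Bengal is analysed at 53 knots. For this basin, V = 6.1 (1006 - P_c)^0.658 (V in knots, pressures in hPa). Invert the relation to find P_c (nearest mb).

ΔP = (V / 6.1)^(1/0.658) = (53/6.1)^1.520.
53/6.1 = 8.689; 8.689^1.520 ≈ 26.73 mb.
P_c = 1006 − 26.73 = 979.27 ≈ 979 mb.

979 mb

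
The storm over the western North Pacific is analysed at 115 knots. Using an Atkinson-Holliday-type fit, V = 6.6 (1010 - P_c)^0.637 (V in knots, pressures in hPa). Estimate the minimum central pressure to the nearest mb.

921 mb

ΔP = (V / 6.6)^(1/0.637) = (115/6.6)^1.570.
115/6.6 = 17.424; 17.424^1.570 ≈ 88.80 mb.
P_c = 1010 − 88.80 = 921.20 ≈ 921 mb.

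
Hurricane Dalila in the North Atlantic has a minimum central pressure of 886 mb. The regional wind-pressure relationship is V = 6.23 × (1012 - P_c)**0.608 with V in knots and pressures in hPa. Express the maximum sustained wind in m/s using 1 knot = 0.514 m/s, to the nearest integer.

61 m/s

ΔP = 1012 − 886 = 126 mb.
V ≈ 6.23 × 126^0.608 = 6.23 × 18.925 ≈ 117.900 kt.
117.900 × 0.514 ≈ 60.60 m/s → 61 m/s.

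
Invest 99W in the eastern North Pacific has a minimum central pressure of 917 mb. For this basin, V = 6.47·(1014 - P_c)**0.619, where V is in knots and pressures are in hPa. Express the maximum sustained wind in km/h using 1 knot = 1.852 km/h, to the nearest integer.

ΔP = 1014 − 917 = 97 mb.
V ≈ 6.47 × 97^0.619 = 6.47 × 16.975 ≈ 109.829 kt.
109.829 × 1.852 ≈ 203.40 km/h → 203 km/h.

203 km/h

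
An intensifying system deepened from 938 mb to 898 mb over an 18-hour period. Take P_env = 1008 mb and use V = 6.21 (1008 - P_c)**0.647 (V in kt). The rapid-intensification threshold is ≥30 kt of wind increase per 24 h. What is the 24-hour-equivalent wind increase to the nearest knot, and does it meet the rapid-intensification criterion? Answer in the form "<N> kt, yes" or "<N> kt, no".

44 kt, yes

V₁: ΔP = 70, V ≈ 6.21 × 70^0.647 ≈ 97.02 kt.
V₂: ΔP = 110, V ≈ 6.21 × 110^0.647 ≈ 129.98 kt.
ΔV over 18 h = 32.96 kt → 24 h equivalent = 32.96 × 24/18 ≈ 43.95 kt.
44 kt ≥ 30 kt ⇒ rapid intensification.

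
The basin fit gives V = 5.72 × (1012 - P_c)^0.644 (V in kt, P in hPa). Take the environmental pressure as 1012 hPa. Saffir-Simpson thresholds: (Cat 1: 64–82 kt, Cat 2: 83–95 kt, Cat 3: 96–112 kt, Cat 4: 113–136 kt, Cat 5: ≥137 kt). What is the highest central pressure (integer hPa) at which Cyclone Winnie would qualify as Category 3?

Category 3 begins at V = 96 kt.
Required ΔP = (96/5.72)^(1/0.644) = 16.783^1.553 ≈ 79.80 hPa.
P_c ≤ 1012 − 79.80 = 932.20, so the highest integer P_c is 932 hPa.

932 hPa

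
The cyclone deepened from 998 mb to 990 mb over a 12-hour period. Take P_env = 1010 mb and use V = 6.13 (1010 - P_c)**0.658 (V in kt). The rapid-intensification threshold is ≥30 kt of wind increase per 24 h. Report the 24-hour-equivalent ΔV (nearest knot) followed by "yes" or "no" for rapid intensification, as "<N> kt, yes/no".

V₁: ΔP = 12, V ≈ 6.13 × 12^0.658 ≈ 31.45 kt.
V₂: ΔP = 20, V ≈ 6.13 × 20^0.658 ≈ 44.01 kt.
ΔV over 12 h = 12.56 kt → 24 h equivalent = 12.56 × 24/12 ≈ 25.12 kt.
25 kt < 30 kt ⇒ not rapid intensification.

25 kt, no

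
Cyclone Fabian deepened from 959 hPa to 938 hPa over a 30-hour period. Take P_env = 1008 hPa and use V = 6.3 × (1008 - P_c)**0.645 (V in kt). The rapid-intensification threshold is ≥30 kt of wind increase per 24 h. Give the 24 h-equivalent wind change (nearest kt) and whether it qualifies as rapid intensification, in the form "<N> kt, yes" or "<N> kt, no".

16 kt, no

V₁: ΔP = 49, V ≈ 6.3 × 49^0.645 ≈ 77.54 kt.
V₂: ΔP = 70, V ≈ 6.3 × 70^0.645 ≈ 97.60 kt.
ΔV over 30 h = 20.06 kt → 24 h equivalent = 20.06 × 24/30 ≈ 16.05 kt.
16 kt < 30 kt ⇒ not rapid intensification.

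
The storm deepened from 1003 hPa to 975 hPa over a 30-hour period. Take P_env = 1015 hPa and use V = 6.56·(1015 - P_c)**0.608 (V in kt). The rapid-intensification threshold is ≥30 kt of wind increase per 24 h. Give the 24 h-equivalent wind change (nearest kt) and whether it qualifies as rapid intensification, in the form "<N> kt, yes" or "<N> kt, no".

26 kt, no

V₁: ΔP = 12, V ≈ 6.56 × 12^0.608 ≈ 29.72 kt.
V₂: ΔP = 40, V ≈ 6.56 × 40^0.608 ≈ 61.80 kt.
ΔV over 30 h = 32.08 kt → 24 h equivalent = 32.08 × 24/30 ≈ 25.66 kt.
26 kt < 30 kt ⇒ not rapid intensification.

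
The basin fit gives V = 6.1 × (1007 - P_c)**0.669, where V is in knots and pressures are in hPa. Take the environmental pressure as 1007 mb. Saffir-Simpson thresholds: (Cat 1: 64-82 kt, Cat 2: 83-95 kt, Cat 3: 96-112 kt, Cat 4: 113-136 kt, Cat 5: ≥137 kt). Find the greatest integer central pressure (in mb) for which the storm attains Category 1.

973 mb

Category 1 begins at V = 64 kt.
Required ΔP = (64/6.1)^(1/0.669) = 10.492^1.495 ≈ 33.57 mb.
P_c ≤ 1007 − 33.57 = 973.43, so the highest integer P_c is 973 mb.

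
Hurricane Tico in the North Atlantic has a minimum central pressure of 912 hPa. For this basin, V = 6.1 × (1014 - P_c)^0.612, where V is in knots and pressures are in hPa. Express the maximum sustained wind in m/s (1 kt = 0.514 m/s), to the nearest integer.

53 m/s

ΔP = 1014 − 912 = 102 hPa.
V ≈ 6.1 × 102^0.612 = 6.1 × 16.954 ≈ 103.417 kt.
103.417 × 0.514 ≈ 53.16 m/s → 53 m/s.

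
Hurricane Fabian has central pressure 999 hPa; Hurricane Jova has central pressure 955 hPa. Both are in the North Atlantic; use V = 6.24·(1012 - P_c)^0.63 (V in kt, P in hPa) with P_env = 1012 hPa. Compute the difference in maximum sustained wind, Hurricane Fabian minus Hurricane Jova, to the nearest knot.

-48 kt

Hurricane Fabian: ΔP = 13; V ≈ 6.24 × 13^0.63 ≈ 31.40 kt.
Hurricane Jova: ΔP = 57; V ≈ 6.24 × 57^0.63 ≈ 79.69 kt.
Difference ≈ 31.40 − 79.69 = -48.29 → -48 kt.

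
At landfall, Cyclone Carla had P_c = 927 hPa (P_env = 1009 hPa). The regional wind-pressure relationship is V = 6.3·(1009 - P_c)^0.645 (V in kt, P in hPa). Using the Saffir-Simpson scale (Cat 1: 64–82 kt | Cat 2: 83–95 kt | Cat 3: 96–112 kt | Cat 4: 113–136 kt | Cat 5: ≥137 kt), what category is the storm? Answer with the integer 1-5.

ΔP = 1009 − 927 = 82 hPa.
V ≈ 6.3 × 82^0.645 = 6.3 × 17.16 ≈ 108 kt.
108 kt falls in the Category 3 band.

3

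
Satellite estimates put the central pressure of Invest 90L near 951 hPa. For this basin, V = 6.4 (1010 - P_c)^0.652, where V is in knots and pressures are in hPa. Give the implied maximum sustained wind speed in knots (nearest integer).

ΔP = 1010 − 951 = 59 hPa.
59^0.652 ≈ 14.276.
V ≈ 6.4 × 14.276 ≈ 91.4 kt.

91 kt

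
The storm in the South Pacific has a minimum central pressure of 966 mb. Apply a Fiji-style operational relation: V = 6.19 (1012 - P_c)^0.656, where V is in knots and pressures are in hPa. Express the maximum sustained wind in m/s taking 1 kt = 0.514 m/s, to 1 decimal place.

39.2 m/s

ΔP = 1012 − 966 = 46 mb.
V ≈ 6.19 × 46^0.656 = 6.19 × 12.324 ≈ 76.289 kt.
76.289 × 0.514 ≈ 39.21 m/s → 39.2 m/s.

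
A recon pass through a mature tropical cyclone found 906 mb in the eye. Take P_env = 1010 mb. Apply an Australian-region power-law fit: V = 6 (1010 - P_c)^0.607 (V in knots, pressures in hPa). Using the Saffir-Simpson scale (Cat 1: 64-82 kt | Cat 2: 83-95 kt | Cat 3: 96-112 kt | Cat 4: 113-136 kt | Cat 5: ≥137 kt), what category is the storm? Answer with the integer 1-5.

ΔP = 1010 − 906 = 104 mb.
V ≈ 6 × 104^0.607 = 6 × 16.76 ≈ 101 kt.
101 kt falls in the Category 3 band.

3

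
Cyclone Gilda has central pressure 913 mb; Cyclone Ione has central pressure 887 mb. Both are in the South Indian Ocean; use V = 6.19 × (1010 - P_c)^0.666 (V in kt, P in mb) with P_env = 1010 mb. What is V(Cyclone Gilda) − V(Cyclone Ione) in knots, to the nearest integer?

-22 kt

Cyclone Gilda: ΔP = 97; V ≈ 6.19 × 97^0.666 ≈ 130.28 kt.
Cyclone Ione: ΔP = 123; V ≈ 6.19 × 123^0.666 ≈ 152.60 kt.
Difference ≈ 130.28 − 152.60 = -22.32 → -22 kt.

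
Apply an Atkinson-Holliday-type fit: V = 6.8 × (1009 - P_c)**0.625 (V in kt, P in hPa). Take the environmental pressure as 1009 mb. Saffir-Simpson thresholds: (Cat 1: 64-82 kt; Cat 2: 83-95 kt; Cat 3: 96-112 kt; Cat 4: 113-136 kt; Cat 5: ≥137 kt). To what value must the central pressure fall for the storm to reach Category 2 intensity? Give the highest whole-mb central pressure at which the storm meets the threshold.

954 mb

Category 2 begins at V = 83 kt.
Required ΔP = (83/6.8)^(1/0.625) = 12.206^1.600 ≈ 54.77 mb.
P_c ≤ 1009 − 54.77 = 954.23, so the highest integer P_c is 954 mb.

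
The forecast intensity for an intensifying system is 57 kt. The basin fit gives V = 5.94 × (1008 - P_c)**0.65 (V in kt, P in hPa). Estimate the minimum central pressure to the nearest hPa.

976 hPa

ΔP = (V / 5.94)^(1/0.65) = (57/5.94)^1.538.
57/5.94 = 9.596; 9.596^1.538 ≈ 32.43 hPa.
P_c = 1008 − 32.43 = 975.57 ≈ 976 hPa.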